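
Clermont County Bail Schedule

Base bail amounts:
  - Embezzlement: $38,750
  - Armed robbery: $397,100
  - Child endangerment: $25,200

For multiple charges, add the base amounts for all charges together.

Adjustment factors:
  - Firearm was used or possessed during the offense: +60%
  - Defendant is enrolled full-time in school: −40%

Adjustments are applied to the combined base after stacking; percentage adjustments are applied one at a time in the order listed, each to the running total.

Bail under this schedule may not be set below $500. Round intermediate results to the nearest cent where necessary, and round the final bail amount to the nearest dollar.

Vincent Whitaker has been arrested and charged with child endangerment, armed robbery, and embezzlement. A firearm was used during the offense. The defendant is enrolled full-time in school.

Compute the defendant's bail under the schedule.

$442,608

Base amounts from the schedule: child endangerment $25,200; armed robbery $397,100; embezzlement $38,750.
Stacking rule: sum of all bases. $25,200 + $397,100 + $38,750 = $461,050.
Firearm was used or possessed during the offense (+60%): $461,050 × 1.6 = $737,680.
Defendant is enrolled full-time in school (−40%): $737,680 × 0.6 = $442,608.
$442,608 is at or above the $500 minimum.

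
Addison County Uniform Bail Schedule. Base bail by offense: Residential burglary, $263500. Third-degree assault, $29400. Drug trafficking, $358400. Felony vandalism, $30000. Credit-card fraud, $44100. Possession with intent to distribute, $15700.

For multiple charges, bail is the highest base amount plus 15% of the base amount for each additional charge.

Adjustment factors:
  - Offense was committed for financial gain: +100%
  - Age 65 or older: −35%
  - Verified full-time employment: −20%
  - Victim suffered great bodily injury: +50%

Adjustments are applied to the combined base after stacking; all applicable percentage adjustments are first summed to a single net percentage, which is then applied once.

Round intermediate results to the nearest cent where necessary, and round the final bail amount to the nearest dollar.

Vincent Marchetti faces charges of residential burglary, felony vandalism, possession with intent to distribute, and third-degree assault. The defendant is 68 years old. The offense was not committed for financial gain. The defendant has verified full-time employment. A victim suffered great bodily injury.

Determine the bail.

Base amounts from the schedule: residential burglary $263500; felony vandalism $30000; possession with intent to distribute $15700; third-degree assault $29400.
Stacking rule: highest base plus 15% of each additional charge. Highest is residential burglary at $263500. Additional: $30000 × 15% = $4500; $15700 × 15% = $2355; $29400 × 15% = $4410. Combined base = $263500 + $11265 = $274765.
Net percentage adjustment: −35% −20% +50% = −5%. $274765 × 0.95 = $261026.75.
Rounded to the nearest dollar: $261027.

$261027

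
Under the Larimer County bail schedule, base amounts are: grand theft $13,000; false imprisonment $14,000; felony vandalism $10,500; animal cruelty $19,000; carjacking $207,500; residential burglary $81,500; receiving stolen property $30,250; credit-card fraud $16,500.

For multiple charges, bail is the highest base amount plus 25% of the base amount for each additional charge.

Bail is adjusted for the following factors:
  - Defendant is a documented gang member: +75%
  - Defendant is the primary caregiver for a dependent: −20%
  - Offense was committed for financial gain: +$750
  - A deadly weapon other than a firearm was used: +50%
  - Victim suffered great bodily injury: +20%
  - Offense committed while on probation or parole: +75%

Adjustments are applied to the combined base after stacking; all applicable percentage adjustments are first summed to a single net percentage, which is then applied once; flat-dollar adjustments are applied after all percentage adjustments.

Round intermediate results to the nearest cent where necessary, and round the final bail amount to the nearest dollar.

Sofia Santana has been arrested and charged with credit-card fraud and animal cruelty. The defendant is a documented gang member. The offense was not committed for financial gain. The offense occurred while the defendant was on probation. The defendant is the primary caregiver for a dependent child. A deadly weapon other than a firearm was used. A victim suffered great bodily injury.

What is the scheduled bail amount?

$69,375

Base amounts from the schedule: credit-card fraud $16,500; animal cruelty $19,000.
Stacking rule: highest base plus 25% of each additional charge. Highest is animal cruelty at $19,000. Additional: $16,500 × 25% = $4,125. Combined base = $19,000 + $4,125 = $23,125.
Net percentage adjustment: +75% −20% +50% +20% +75% = +200%. $23,125 × 3 = $69,375.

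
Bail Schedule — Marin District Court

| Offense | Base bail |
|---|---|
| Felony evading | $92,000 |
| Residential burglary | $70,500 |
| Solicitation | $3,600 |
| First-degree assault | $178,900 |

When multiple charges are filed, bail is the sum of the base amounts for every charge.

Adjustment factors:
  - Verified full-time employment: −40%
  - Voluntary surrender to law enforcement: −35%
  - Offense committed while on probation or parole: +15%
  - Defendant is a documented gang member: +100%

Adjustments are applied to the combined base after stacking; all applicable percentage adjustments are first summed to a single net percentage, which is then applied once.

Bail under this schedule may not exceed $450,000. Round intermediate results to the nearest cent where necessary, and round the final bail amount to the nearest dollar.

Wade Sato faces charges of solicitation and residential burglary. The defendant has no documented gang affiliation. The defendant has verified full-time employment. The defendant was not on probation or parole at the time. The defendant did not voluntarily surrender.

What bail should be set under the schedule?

Base amounts from the schedule: solicitation $3,600; residential burglary $70,500.
Stacking rule: sum of all bases. $3,600 + $70,500 = $74,100.
Verified full-time employment (−40%): $74,100 × 0.6 = $44,460.
$44,460 is within the $450,000 maximum.

$44,460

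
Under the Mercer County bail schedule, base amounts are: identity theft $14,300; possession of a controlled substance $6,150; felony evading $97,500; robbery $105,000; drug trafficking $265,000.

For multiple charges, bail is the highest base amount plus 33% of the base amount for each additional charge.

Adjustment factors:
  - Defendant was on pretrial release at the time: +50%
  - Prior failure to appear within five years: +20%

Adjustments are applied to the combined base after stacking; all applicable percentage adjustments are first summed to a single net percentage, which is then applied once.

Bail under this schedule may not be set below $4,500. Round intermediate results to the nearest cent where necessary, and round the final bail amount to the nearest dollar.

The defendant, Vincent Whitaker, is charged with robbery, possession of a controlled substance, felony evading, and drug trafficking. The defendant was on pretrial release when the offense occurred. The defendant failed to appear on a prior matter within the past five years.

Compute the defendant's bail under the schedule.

Base amounts from the schedule: robbery $105,000; possession of a controlled substance $6,150; felony evading $97,500; drug trafficking $265,000.
Stacking rule: highest base plus 33% of each additional charge. Highest is drug trafficking at $265,000. Additional: $105,000 × 33% = $34,650; $6,150 × 33% = $2,029.50; $97,500 × 33% = $32,175. Combined base = $265,000 + $68,854.50 = $333,854.50.
Net percentage adjustment: +50% +20% = +70%. $333,854.50 × 1.7 = $567,552.65.
$567,552.65 is at or above the $4,500 minimum.
Rounded to the nearest dollar: $567,553.

$567,553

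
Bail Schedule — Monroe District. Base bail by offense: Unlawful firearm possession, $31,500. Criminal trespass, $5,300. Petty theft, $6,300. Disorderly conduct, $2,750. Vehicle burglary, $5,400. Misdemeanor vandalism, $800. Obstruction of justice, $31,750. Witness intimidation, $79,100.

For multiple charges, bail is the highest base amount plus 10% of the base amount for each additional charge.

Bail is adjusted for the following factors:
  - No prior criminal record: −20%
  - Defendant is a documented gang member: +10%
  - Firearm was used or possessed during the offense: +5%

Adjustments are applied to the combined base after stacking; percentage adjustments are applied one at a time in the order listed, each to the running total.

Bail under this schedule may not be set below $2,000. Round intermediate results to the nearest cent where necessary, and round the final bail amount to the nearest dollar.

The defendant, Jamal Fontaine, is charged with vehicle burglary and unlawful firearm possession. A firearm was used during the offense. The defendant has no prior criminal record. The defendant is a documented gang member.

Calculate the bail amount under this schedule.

Base amounts from the schedule: vehicle burglary $5,400; unlawful firearm possession $31,500.
Stacking rule: highest base plus 10% of each additional charge. Highest is unlawful firearm possession at $31,500. Additional: $5,400 × 10% = $540. Combined base = $31,500 + $540 = $32,040.
No prior criminal record (−20%): $32,040 × 0.8 = $25,632.
Defendant is a documented gang member (+10%): $25,632 × 1.1 = $28,195.20.
Firearm was used or possessed during the offense (+5%): $28,195.20 × 1.05 = $29,604.96.
$29,604.96 is at or above the $2,000 minimum.
Rounded to the nearest dollar: $29,605.

$29,605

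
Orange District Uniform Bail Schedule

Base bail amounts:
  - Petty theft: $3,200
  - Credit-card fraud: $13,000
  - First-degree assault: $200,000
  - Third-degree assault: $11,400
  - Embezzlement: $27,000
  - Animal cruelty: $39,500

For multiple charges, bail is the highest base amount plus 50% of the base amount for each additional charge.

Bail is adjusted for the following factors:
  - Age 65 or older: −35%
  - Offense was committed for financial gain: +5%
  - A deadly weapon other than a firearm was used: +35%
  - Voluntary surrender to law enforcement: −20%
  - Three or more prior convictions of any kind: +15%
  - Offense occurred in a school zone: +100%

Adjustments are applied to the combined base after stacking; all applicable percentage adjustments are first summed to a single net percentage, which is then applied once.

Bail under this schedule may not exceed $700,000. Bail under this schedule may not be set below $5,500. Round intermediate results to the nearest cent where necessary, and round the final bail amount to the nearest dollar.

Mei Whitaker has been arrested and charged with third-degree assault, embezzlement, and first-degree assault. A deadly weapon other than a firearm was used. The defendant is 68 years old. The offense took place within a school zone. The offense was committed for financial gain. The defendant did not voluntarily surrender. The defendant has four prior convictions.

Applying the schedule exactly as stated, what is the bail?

Base amounts from the schedule: third-degree assault $11,400; embezzlement $27,000; first-degree assault $200,000.
Stacking rule: highest base plus 50% of each additional charge. Highest is first-degree assault at $200,000. Additional: $11,400 × 50% = $5,700; $27,000 × 50% = $13,500. Combined base = $200,000 + $19,200 = $219,200.
Net percentage adjustment: −35% +5% +35% +15% +100% = +120%. $219,200 × 2.2 = $482,240.
$482,240 is within the $700,000 maximum.
$482,240 is at or above the $5,500 minimum.

$482,240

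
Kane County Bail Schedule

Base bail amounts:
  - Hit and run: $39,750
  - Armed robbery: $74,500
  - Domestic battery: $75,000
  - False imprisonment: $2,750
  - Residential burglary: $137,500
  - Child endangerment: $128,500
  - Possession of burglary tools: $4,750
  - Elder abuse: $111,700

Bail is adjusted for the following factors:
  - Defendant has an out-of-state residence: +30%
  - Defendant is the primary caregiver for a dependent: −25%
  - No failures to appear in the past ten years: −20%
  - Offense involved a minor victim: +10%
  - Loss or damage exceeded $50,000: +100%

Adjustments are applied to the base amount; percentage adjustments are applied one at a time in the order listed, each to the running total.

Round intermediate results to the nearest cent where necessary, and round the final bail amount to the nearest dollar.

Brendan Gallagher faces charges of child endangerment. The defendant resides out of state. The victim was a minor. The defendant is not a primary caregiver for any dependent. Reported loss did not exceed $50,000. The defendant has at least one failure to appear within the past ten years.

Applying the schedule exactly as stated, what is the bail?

Base amounts from the schedule: child endangerment $128,500.
Single charge. Combined base = $128,500.
Defendant has an out-of-state residence (+30%): $128,500 × 1.3 = $167,050.
Offense involved a minor victim (+10%): $167,050 × 1.1 = $183,755.

$183,755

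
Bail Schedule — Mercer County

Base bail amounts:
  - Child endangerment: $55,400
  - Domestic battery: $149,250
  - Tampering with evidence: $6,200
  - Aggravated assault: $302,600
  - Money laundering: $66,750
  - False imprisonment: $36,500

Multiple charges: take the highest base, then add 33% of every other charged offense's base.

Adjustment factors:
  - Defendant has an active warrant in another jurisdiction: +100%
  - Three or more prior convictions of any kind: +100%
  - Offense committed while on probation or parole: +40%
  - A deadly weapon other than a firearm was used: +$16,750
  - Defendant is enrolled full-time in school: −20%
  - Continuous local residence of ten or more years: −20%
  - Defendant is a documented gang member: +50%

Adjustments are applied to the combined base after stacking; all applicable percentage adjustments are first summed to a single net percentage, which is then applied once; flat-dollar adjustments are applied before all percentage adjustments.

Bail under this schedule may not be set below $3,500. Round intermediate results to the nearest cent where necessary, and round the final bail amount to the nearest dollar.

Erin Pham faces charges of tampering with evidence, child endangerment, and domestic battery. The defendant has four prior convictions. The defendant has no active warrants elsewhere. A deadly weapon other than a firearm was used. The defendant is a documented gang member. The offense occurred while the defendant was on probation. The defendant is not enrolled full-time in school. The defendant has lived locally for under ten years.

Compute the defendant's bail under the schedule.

$540,351

Base amounts from the schedule: tampering with evidence $6,200; child endangerment $55,400; domestic battery $149,250.
Stacking rule: highest base plus 33% of each additional charge. Highest is domestic battery at $149,250. Additional: $6,200 × 33% = $2,046; $55,400 × 33% = $18,282. Combined base = $149,250 + $20,328 = $169,578.
A deadly weapon other than a firearm was used (+$16,750 flat): $169,578 + $16,750 = $186,328.
Net percentage adjustment: +100% +40% +50% = +190%. $186,328 × 2.9 = $540,351.20.
$540,351.20 is at or above the $3,500 minimum.
Rounded to the nearest dollar: $540,351.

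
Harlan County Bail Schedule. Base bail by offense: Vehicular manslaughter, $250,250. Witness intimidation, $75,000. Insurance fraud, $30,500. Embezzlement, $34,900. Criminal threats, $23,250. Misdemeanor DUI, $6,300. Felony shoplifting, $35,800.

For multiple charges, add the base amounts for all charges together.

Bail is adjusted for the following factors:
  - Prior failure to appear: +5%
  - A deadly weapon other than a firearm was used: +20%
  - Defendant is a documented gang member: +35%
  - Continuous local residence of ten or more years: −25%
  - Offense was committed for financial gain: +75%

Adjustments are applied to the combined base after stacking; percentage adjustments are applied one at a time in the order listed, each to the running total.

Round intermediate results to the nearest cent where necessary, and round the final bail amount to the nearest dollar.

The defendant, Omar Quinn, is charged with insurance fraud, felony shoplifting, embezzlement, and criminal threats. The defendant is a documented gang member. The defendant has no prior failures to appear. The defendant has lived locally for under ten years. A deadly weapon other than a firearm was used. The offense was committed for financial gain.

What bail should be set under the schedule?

Base amounts from the schedule: insurance fraud $30,500; felony shoplifting $35,800; embezzlement $34,900; criminal threats $23,250.
Stacking rule: sum of all bases. $30,500 + $35,800 + $34,900 + $23,250 = $124,450.
A deadly weapon other than a firearm was used (+20%): $124,450 × 1.2 = $149,340.
Defendant is a documented gang member (+35%): $149,340 × 1.35 = $201,609.
Offense was committed for financial gain (+75%): $201,609 × 1.75 = $352,815.75.
Rounded to the nearest dollar: $352,816.

$352,816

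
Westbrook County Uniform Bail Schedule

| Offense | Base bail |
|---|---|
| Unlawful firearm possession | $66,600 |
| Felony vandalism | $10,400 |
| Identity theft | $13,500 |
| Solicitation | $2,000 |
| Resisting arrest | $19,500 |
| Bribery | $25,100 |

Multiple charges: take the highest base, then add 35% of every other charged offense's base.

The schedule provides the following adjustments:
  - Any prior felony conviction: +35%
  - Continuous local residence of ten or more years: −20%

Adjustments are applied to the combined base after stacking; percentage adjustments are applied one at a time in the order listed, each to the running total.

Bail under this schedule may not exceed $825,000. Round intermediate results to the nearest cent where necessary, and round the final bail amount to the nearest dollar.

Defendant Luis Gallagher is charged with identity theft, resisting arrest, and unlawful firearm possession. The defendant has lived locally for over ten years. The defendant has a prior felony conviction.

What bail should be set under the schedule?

Base amounts from the schedule: identity theft $13,500; resisting arrest $19,500; unlawful firearm possession $66,600.
Stacking rule: highest base plus 35% of each additional charge. Highest is unlawful firearm possession at $66,600. Additional: $13,500 × 35% = $4,725; $19,500 × 35% = $6,825. Combined base = $66,600 + $11,550 = $78,150.
Any prior felony conviction (+35%): $78,150 × 1.35 = $105,502.50.
Continuous local residence of ten or more years (−20%): $105,502.50 × 0.8 = $84,402.
$84,402 is within the $825,000 maximum.

$84,402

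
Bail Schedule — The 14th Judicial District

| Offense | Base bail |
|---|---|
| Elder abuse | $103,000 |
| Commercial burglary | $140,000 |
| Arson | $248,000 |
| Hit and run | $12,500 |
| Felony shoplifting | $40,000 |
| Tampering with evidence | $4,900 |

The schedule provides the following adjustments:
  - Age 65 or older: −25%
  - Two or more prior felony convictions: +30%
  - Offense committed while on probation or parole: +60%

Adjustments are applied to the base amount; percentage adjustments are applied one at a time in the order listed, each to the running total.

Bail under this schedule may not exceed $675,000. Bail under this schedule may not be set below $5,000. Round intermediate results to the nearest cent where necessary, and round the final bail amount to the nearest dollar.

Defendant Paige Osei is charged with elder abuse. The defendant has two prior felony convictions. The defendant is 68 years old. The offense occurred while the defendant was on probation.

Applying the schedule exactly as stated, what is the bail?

$160,680

Base amounts from the schedule: elder abuse $103,000.
Single charge. Combined base = $103,000.
Age 65 or older (−25%): $103,000 × 0.75 = $77,250.
Two or more prior felony convictions (+30%): $77,250 × 1.3 = $100,425.
Offense committed while on probation or parole (+60%): $100,425 × 1.6 = $160,680.
$160,680 is within the $675,000 maximum.
$160,680 is at or above the $5,000 minimum.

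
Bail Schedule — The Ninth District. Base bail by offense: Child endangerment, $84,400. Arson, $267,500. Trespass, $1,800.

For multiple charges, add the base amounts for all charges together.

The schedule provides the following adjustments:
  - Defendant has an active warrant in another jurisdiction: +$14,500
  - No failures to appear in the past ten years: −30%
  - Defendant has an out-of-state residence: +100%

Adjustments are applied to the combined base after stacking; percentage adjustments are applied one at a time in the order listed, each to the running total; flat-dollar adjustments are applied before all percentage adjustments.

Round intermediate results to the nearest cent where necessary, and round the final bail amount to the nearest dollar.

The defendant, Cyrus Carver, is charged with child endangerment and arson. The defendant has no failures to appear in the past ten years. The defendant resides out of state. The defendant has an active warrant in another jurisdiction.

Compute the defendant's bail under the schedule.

$512,960

Base amounts from the schedule: child endangerment $84,400; arson $267,500.
Stacking rule: sum of all bases. $84,400 + $267,500 = $351,900.
Defendant has an active warrant in another jurisdiction (+$14,500 flat): $351,900 + $14,500 = $366,400.
No failures to appear in the past ten years (−30%): $366,400 × 0.7 = $256,480.
Defendant has an out-of-state residence (+100%): $256,480 × 2 = $512,960.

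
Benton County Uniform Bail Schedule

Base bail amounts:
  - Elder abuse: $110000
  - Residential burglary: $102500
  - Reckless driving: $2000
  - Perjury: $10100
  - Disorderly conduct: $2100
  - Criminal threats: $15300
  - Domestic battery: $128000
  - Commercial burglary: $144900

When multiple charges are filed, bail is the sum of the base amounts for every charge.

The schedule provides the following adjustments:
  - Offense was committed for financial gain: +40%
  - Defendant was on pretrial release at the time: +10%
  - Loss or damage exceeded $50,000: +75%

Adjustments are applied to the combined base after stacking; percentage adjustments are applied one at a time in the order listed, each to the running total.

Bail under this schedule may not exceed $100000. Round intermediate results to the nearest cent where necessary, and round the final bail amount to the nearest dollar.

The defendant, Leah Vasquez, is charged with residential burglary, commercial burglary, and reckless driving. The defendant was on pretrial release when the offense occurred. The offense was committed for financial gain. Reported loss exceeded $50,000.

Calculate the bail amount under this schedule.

Base amounts from the schedule: residential burglary $102500; commercial burglary $144900; reckless driving $2000.
Stacking rule: sum of all bases. $102500 + $144900 + $2000 = $249400.
Offense was committed for financial gain (+40%): $249400 × 1.4 = $349160.
Defendant was on pretrial release at the time (+10%): $349160 × 1.1 = $384076.
Loss or damage exceeded $50,000 (+75%): $384076 × 1.75 = $672133.
Result $672133 exceeds the maximum of $100000; bail is capped at $100000.

$100000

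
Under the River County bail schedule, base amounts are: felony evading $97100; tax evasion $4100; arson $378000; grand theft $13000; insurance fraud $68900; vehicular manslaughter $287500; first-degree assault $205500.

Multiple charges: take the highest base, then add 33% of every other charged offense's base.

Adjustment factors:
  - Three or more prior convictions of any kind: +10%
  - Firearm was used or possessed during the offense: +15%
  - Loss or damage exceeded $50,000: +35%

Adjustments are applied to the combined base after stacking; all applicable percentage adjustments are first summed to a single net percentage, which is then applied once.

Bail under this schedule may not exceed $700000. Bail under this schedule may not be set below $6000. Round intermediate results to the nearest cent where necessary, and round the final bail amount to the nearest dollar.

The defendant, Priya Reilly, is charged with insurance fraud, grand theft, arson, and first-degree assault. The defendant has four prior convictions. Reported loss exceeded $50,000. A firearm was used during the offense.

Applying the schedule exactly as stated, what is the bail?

$700000

Base amounts from the schedule: insurance fraud $68900; grand theft $13000; arson $378000; first-degree assault $205500.
Stacking rule: highest base plus 33% of each additional charge. Highest is arson at $378000. Additional: $68900 × 33% = $22737; $13000 × 33% = $4290; $205500 × 33% = $67815. Combined base = $378000 + $94842 = $472842.
Net percentage adjustment: +10% +15% +35% = +60%. $472842 × 1.6 = $756547.20.
Result $756547.20 exceeds the maximum of $700000; bail is capped at $700000.
$700000 is at or above the $6000 minimum.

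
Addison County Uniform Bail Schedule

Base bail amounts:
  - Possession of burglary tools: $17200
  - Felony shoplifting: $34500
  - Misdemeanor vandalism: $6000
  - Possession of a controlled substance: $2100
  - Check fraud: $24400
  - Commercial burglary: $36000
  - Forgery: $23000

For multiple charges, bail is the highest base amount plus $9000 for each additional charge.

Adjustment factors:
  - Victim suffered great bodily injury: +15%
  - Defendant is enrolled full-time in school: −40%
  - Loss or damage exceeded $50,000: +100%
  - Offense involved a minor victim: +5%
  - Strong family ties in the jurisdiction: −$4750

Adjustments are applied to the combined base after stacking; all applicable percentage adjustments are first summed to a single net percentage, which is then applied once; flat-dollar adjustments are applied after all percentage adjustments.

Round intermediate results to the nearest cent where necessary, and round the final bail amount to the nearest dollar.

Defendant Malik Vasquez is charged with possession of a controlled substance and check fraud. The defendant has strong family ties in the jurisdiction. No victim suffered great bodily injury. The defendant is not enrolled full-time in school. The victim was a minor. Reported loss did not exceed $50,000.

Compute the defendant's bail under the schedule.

Base amounts from the schedule: possession of a controlled substance $2100; check fraud $24400.
Stacking rule: highest base plus $9000 per additional charge. Highest is check fraud at $24400; 1 additional charge → +$9000. Combined base = $33400.
Offense involved a minor victim (+5%): $33400 × 1.05 = $35070.
Strong family ties in the jurisdiction (−$4750 flat): $35070 − $4750 = $30320.

$30320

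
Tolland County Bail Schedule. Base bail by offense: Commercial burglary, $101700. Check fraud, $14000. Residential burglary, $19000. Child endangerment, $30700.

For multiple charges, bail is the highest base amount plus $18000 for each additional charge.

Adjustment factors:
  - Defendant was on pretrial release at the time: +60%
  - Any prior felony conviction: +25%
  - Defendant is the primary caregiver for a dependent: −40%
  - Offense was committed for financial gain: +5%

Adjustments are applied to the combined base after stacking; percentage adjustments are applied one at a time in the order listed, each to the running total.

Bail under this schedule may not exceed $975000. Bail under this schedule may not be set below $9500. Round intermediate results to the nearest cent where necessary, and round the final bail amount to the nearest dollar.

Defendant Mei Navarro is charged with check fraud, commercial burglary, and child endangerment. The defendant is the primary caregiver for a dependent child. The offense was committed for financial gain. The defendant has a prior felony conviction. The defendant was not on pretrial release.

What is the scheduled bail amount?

Base amounts from the schedule: check fraud $14000; commercial burglary $101700; child endangerment $30700.
Stacking rule: highest base plus $18000 per additional charge. Highest is commercial burglary at $101700; 2 additional charges → +$36000. Combined base = $137700.
Any prior felony conviction (+25%): $137700 × 1.25 = $172125.
Defendant is the primary caregiver for a dependent (−40%): $172125 × 0.6 = $103275.
Offense was committed for financial gain (+5%): $103275 × 1.05 = $108438.75.
$108438.75 is within the $975000 maximum.
$108438.75 is at or above the $9500 minimum.
Rounded to the nearest dollar: $108439.

$108439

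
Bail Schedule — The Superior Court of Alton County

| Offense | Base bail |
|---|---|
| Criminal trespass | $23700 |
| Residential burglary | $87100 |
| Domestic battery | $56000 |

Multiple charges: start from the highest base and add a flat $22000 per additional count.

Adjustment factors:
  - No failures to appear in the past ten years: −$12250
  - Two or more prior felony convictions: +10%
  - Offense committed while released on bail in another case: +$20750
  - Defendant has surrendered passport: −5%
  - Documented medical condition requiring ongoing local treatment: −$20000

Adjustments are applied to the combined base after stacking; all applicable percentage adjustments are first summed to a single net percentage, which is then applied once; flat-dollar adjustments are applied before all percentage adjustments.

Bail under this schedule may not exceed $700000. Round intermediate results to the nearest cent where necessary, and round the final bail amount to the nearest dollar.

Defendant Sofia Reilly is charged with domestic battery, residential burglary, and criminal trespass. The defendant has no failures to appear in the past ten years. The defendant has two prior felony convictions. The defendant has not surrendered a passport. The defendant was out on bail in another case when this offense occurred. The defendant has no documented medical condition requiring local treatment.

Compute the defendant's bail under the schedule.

Base amounts from the schedule: domestic battery $56000; residential burglary $87100; criminal trespass $23700.
Stacking rule: highest base plus $22000 per additional charge. Highest is residential burglary at $87100; 2 additional charges → +$44000. Combined base = $131100.
No failures to appear in the past ten years (−$12250 flat): $131100 − $12250 = $118850.
Offense committed while released on bail in another case (+$20750 flat): $118850 + $20750 = $139600.
Two or more prior felony convictions (+10%): $139600 × 1.1 = $153560.
$153560 is within the $700000 maximum.

$153560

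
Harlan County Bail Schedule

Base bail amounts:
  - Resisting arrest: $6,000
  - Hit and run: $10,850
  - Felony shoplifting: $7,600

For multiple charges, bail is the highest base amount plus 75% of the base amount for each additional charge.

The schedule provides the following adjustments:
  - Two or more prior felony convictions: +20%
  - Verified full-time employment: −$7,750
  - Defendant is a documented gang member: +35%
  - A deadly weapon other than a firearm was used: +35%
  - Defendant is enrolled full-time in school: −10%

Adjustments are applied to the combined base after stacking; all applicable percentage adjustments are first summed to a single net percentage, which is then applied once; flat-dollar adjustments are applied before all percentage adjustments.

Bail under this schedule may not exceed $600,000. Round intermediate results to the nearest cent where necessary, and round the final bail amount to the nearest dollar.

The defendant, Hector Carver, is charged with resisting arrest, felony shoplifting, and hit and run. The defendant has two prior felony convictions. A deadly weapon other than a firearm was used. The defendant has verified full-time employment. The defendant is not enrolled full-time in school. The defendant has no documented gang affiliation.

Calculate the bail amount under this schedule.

Base amounts from the schedule: resisting arrest $6,000; felony shoplifting $7,600; hit and run $10,850.
Stacking rule: highest base plus 75% of each additional charge. Highest is hit and run at $10,850. Additional: $6,000 × 75% = $4,500; $7,600 × 75% = $5,700. Combined base = $10,850 + $10,200 = $21,050.
Verified full-time employment (−$7,750 flat): $21,050 − $7,750 = $13,300.
Net percentage adjustment: +20% +35% = +55%. $13,300 × 1.55 = $20,615.
$20,615 is within the $600,000 maximum.

$20,615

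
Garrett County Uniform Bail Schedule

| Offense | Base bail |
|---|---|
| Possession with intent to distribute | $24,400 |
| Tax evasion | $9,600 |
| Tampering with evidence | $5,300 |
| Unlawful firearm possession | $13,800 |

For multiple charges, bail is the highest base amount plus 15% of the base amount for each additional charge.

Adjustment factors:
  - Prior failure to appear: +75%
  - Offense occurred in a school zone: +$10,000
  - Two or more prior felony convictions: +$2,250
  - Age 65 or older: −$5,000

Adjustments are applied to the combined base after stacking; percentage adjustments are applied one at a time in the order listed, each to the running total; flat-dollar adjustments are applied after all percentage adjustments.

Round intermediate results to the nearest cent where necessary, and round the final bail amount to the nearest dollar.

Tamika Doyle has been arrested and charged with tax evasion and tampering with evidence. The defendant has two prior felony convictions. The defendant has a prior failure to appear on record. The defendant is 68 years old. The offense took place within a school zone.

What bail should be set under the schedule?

Base amounts from the schedule: tax evasion $9,600; tampering with evidence $5,300.
Stacking rule: highest base plus 15% of each additional charge. Highest is tax evasion at $9,600. Additional: $5,300 × 15% = $795. Combined base = $9,600 + $795 = $10,395.
Prior failure to appear (+75%): $10,395 × 1.75 = $18,191.25.
Offense occurred in a school zone (+$10,000 flat): $18,191.25 + $10,000 = $28,191.25.
Two or more prior felony convictions (+$2,250 flat): $28,191.25 + $2,250 = $30,441.25.
Age 65 or older (−$5,000 flat): $30,441.25 − $5,000 = $25,441.25.
Rounded to the nearest dollar: $25,441.

$25,441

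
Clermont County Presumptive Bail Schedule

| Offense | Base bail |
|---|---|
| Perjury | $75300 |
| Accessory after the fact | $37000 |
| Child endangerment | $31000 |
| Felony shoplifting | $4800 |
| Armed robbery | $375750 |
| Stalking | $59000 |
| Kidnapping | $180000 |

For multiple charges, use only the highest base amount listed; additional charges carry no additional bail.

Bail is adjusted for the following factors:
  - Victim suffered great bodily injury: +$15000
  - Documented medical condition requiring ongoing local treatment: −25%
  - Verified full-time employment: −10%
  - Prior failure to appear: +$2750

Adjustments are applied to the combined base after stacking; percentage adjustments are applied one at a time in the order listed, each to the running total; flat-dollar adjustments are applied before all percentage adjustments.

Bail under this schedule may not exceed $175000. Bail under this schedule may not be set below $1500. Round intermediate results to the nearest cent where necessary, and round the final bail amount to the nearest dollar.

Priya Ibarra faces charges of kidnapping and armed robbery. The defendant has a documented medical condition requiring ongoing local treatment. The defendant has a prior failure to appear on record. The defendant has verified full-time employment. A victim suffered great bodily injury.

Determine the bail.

Base amounts from the schedule: kidnapping $180000; armed robbery $375750.
Stacking rule: use the highest base only. Highest is armed robbery at $375750. Combined base = $375750.
Victim suffered great bodily injury (+$15000 flat): $375750 + $15000 = $390750.
Prior failure to appear (+$2750 flat): $390750 + $2750 = $393500.
Documented medical condition requiring ongoing local treatment (−25%): $393500 × 0.75 = $295125.
Verified full-time employment (−10%): $295125 × 0.9 = $265612.50.
Result $265612.50 exceeds the maximum of $175000; bail is capped at $175000.
$175000 is at or above the $1500 minimum.

$175000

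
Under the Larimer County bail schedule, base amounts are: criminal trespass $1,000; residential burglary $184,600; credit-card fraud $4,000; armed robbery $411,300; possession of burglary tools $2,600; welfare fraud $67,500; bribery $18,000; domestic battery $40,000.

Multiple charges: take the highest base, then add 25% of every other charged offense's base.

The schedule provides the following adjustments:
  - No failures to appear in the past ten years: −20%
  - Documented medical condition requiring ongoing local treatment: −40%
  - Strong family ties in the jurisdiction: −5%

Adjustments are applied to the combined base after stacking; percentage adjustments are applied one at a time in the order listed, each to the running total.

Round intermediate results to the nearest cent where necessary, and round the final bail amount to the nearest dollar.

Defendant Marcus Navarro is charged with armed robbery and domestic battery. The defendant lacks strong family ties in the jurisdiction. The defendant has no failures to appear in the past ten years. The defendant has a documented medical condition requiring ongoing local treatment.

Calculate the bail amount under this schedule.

Base amounts from the schedule: armed robbery $411,300; domestic battery $40,000.
Stacking rule: highest base plus 25% of each additional charge. Highest is armed robbery at $411,300. Additional: $40,000 × 25% = $10,000. Combined base = $411,300 + $10,000 = $421,300.
No failures to appear in the past ten years (−20%): $421,300 × 0.8 = $337,040.
Documented medical condition requiring ongoing local treatment (−40%): $337,040 × 0.6 = $202,224.

$202,224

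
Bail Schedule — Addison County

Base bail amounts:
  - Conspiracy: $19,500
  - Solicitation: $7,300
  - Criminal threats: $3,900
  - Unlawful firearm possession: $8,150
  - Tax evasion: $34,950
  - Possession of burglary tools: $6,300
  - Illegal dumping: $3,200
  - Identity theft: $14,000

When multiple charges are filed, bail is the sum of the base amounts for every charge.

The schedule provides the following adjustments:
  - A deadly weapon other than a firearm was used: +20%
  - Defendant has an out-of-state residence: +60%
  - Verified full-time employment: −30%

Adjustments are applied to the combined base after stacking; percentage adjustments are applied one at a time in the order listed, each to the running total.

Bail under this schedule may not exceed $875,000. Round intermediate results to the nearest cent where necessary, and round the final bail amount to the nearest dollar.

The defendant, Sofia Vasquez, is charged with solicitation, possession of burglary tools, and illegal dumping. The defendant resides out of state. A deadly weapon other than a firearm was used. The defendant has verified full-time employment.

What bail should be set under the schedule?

$22,579

Base amounts from the schedule: solicitation $7,300; possession of burglary tools $6,300; illegal dumping $3,200.
Stacking rule: sum of all bases. $7,300 + $6,300 + $3,200 = $16,800.
A deadly weapon other than a firearm was used (+20%): $16,800 × 1.2 = $20,160.
Defendant has an out-of-state residence (+60%): $20,160 × 1.6 = $32,256.
Verified full-time employment (−30%): $32,256 × 0.7 = $22,579.20.
$22,579.20 is within the $875,000 maximum.
Rounded to the nearest dollar: $22,579.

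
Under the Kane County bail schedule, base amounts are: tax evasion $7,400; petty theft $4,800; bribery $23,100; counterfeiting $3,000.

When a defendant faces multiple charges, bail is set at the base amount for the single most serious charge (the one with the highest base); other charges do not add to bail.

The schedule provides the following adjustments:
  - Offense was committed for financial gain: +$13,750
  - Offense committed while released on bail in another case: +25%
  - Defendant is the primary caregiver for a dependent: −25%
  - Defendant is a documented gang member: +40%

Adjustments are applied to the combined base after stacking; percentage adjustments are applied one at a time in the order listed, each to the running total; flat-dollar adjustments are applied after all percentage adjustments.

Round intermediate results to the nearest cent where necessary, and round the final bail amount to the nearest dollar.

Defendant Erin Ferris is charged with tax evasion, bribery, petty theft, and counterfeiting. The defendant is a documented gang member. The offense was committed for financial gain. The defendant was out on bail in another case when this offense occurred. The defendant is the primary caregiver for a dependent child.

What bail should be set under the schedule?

Base amounts from the schedule: tax evasion $7,400; bribery $23,100; petty theft $4,800; counterfeiting $3,000.
Stacking rule: use the highest base only. Highest is bribery at $23,100. Combined base = $23,100.
Offense committed while released on bail in another case (+25%): $23,100 × 1.25 = $28,875.
Defendant is the primary caregiver for a dependent (−25%): $28,875 × 0.75 = $21,656.25.
Defendant is a documented gang member (+40%): $21,656.25 × 1.4 = $30,318.75.
Offense was committed for financial gain (+$13,750 flat): $30,318.75 + $13,750 = $44,068.75.
Rounded to the nearest dollar: $44,069.

$44,069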